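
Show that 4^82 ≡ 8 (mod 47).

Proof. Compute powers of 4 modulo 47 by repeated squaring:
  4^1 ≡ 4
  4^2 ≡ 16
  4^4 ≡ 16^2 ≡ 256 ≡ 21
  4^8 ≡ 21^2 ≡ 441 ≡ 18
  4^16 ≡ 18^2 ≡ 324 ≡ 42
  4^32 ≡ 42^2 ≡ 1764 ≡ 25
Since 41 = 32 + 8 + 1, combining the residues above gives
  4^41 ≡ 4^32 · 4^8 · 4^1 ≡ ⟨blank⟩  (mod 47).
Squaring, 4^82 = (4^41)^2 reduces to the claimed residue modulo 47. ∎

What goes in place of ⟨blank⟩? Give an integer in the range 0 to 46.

14

Multiply the listed residues: 25 · 18 · 4 = 450 → 1800.
Reducing modulo 47: 1800 = 38·47 + 14, so 4^41 ≡ 14.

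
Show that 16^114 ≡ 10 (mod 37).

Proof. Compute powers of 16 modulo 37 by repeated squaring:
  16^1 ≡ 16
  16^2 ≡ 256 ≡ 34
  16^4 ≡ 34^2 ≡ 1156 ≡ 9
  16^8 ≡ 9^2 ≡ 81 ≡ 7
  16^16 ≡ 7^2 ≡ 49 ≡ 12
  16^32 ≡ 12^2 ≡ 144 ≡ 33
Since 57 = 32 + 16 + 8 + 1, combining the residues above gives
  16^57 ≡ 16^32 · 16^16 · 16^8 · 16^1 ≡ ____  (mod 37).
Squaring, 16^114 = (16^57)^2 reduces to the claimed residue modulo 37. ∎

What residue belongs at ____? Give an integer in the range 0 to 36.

Multiply the listed residues: 33 · 12 · 7 · 16 = 396 → 2772 → 44352.
Reducing modulo 37: 44352 = 1198·37 + 26, so 16^57 ≡ 26.

26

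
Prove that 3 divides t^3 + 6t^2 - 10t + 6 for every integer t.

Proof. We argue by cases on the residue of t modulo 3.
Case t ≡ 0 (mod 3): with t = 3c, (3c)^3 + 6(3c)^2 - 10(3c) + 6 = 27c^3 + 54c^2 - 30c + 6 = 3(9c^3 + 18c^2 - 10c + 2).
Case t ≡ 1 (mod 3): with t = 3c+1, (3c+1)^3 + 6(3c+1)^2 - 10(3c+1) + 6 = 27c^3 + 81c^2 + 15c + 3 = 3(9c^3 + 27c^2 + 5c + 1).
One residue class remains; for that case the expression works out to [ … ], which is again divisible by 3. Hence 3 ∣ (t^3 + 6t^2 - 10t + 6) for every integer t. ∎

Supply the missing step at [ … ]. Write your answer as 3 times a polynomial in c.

The residues treated are {0, 1}, so the missing case is t ≡ 2 (mod 3); write t = 3c+2.
Then (3c+2)^3 + 6(3c+2)^2 - 10(3c+2) + 6 = 27c^3 + 108c^2 + 78c + 18 = 3(9c^3 + 36c^2 + 26c + 6).

3(9c^3 + 36c^2 + 26c + 6)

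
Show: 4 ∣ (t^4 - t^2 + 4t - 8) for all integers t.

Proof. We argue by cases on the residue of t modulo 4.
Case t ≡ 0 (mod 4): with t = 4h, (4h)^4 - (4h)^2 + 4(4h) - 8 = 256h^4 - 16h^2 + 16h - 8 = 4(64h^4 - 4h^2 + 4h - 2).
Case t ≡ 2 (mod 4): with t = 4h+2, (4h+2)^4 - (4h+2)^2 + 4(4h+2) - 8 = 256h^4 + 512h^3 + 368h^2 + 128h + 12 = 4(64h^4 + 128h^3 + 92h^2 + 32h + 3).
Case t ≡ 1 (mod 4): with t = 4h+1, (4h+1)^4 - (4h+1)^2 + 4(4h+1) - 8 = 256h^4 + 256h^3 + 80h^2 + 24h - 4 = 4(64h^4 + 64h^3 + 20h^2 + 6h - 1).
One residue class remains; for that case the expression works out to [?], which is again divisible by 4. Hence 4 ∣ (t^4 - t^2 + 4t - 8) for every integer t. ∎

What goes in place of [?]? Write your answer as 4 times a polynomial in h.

4(64h^4 + 192h^3 + 212h^2 + 106h + 19)

The residues treated are {0, 2, 1}, so the missing case is t ≡ 3 (mod 4); write t = 4h+3.
Then (4h+3)^4 - (4h+3)^2 + 4(4h+3) - 8 = 256h^4 + 768h^3 + 848h^2 + 424h + 76 = 4(64h^4 + 192h^3 + 212h^2 + 106h + 19).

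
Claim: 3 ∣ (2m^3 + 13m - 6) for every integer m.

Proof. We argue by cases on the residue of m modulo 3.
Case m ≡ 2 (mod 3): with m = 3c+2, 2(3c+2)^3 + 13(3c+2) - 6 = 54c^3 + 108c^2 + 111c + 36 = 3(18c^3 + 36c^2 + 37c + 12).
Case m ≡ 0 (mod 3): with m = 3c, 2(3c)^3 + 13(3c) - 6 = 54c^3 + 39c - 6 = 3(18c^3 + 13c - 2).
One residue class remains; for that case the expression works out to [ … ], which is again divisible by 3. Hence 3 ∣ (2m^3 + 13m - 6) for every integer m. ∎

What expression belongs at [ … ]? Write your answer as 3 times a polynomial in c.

The residues treated are {2, 0}, so the missing case is m ≡ 1 (mod 3); write m = 3c+1.
Then 2(3c+1)^3 + 13(3c+1) - 6 = 54c^3 + 54c^2 + 57c + 9 = 3(18c^3 + 18c^2 + 19c + 3).

3(18c^3 + 18c^2 + 19c + 3)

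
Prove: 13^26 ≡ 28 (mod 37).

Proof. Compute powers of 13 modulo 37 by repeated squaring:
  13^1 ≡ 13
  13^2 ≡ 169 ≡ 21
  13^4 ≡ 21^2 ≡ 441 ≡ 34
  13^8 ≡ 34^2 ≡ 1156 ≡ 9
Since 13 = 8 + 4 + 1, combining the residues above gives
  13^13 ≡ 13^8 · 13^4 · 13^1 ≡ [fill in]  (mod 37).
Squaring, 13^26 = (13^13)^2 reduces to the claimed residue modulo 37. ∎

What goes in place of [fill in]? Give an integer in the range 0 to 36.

Multiply the listed residues: 9 · 34 · 13 = 306 → 3978.
Reducing modulo 37: 3978 = 107·37 + 19, so 13^13 ≡ 19.

19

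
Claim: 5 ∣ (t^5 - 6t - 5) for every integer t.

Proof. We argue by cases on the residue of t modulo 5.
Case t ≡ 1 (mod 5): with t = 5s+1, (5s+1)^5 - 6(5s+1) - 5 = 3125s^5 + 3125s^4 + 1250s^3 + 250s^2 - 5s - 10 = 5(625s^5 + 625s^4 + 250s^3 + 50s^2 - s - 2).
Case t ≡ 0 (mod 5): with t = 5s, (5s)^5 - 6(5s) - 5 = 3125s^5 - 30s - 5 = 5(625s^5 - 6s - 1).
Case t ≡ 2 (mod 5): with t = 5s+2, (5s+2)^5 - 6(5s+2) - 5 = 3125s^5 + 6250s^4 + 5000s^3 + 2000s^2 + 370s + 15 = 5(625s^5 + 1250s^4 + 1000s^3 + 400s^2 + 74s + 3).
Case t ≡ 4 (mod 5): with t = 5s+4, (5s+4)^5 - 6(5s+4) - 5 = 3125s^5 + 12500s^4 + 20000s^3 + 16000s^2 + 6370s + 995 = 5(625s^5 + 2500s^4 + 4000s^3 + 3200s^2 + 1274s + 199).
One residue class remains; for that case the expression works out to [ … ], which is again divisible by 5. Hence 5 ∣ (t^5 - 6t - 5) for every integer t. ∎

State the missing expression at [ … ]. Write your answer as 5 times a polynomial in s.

The residues treated are {1, 0, 2, 4}, so the missing case is t ≡ 3 (mod 5); write t = 5s+3.
Then (5s+3)^5 - 6(5s+3) - 5 = 3125s^5 + 9375s^4 + 11250s^3 + 6750s^2 + 1995s + 220 = 5(625s^5 + 1875s^4 + 2250s^3 + 1350s^2 + 399s + 44).

5(625s^5 + 1875s^4 + 2250s^3 + 1350s^2 + 399s + 44)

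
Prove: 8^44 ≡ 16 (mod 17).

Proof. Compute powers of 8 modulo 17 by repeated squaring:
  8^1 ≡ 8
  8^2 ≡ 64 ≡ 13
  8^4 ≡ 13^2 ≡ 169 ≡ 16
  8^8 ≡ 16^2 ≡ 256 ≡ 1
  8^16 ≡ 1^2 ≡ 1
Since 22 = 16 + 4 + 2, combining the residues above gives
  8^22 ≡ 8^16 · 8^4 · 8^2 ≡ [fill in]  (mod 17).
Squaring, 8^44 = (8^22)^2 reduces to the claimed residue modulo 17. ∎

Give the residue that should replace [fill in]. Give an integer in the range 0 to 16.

8^16 · 8^4 · 8^2 ≡ 1 · 16 · 13 = 208.
208 mod 17 = 4, so 8^22 ≡ 4 (mod 17).

4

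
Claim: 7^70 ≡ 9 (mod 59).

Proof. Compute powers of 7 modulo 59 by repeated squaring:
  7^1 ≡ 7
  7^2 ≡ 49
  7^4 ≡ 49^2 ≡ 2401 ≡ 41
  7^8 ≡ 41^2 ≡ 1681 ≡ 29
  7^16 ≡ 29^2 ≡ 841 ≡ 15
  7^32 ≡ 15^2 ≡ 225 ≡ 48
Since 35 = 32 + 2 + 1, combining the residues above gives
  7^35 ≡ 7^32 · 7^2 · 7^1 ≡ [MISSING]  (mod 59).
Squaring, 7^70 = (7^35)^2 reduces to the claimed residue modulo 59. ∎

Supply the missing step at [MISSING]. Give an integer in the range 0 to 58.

3

7^32 · 7^2 · 7^1 ≡ 48 · 49 · 7 = 16464.
16464 mod 59 = 3, so 7^35 ≡ 3 (mod 59).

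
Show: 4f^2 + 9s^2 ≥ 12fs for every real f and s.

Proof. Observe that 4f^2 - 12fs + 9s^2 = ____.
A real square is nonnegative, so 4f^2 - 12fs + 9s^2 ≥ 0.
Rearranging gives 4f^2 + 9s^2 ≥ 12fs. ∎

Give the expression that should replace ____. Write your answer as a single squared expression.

(2f - 3s)^2

The leading and trailing coefficients are 2^2 and 3^2, and 12 = 2·2·3, so the trinomial is (2f - 3s)^2.
Hence 4f^2 - 12fs + 9s^2 ≥ 0.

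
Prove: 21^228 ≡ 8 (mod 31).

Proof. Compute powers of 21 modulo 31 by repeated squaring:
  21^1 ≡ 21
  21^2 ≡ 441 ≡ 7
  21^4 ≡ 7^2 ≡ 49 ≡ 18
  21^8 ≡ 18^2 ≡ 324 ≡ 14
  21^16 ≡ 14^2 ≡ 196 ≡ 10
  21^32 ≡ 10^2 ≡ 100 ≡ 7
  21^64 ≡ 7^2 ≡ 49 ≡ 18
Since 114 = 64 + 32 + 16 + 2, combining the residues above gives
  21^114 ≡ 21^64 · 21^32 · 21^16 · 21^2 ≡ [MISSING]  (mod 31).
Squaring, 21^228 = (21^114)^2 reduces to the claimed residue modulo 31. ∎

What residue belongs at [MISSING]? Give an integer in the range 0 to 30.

Multiply the listed residues: 18 · 7 · 10 · 7 = 126 → 1260 → 8820.
Reducing modulo 31: 8820 = 284·31 + 16, so 21^114 ≡ 16.

16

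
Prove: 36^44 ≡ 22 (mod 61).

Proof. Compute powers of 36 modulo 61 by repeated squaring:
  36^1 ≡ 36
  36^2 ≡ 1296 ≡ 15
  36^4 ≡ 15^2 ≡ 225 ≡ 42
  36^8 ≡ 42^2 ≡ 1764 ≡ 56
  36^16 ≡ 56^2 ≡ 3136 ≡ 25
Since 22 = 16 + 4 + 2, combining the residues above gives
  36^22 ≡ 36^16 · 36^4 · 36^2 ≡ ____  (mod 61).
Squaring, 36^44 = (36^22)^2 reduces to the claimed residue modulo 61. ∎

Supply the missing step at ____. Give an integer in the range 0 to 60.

12

36^16 · 36^4 · 36^2 ≡ 25 · 42 · 15 = 15750.
15750 mod 61 = 12, so 36^22 ≡ 12 (mod 61).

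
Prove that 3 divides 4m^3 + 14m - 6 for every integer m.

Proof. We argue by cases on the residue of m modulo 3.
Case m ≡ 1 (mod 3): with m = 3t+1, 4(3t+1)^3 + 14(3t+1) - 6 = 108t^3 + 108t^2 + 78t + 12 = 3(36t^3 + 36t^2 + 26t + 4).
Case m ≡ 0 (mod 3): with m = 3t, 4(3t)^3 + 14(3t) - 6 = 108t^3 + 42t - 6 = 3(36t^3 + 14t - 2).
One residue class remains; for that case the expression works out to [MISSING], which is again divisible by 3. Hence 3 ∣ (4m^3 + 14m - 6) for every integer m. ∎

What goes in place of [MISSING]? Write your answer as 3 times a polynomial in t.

3(36t^3 + 72t^2 + 62t + 18)

Only m ≡ 2 (mod 3) is unaccounted for. Put m = 3t+2:
4(3t+2)^3 + 14(3t+2) - 6 expands to 108t^3 + 216t^2 + 186t + 54,
and factoring out 3 leaves 3(36t^3 + 72t^2 + 62t + 18).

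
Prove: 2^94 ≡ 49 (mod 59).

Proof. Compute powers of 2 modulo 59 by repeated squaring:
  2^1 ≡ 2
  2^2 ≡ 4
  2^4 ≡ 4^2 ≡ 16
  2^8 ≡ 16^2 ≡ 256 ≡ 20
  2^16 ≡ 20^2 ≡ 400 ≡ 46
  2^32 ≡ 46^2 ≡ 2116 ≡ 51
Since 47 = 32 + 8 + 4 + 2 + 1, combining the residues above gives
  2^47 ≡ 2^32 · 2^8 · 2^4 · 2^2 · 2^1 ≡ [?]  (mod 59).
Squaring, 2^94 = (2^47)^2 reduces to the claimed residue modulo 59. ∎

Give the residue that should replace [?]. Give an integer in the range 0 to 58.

2^32 · 2^8 · 2^4 · 2^2 · 2^1 ≡ 51 · 20 · 16 · 4 · 2 = 130560.
130560 mod 59 = 52, so 2^47 ≡ 52 (mod 59).

52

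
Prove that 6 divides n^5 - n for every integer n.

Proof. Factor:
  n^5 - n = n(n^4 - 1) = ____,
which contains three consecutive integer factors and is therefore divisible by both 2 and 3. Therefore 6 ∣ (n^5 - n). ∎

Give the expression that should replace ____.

(n - 1)n(n + 1)(n^2 + 1)

n^4 - 1 = (n^2 - 1)(n^2 + 1), and n^2 - 1 = (n-1)(n+1).
So n(n^4 - 1) = (n - 1)n(n + 1)(n^2 + 1).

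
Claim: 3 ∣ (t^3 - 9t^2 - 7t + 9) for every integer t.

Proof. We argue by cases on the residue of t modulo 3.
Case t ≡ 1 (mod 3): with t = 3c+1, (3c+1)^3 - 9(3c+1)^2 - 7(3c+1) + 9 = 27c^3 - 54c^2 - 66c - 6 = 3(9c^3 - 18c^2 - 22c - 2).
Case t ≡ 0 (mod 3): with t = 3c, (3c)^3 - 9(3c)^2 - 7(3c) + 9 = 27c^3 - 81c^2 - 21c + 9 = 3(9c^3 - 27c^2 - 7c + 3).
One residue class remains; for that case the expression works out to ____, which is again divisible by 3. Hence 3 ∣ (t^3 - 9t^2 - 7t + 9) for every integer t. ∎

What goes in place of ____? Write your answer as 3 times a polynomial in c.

The residues treated are {1, 0}, so the missing case is t ≡ 2 (mod 3); write t = 3c+2.
Then (3c+2)^3 - 9(3c+2)^2 - 7(3c+2) + 9 = 27c^3 - 27c^2 - 93c - 33 = 3(9c^3 - 9c^2 - 31c - 11).

3(9c^3 - 9c^2 - 31c - 11)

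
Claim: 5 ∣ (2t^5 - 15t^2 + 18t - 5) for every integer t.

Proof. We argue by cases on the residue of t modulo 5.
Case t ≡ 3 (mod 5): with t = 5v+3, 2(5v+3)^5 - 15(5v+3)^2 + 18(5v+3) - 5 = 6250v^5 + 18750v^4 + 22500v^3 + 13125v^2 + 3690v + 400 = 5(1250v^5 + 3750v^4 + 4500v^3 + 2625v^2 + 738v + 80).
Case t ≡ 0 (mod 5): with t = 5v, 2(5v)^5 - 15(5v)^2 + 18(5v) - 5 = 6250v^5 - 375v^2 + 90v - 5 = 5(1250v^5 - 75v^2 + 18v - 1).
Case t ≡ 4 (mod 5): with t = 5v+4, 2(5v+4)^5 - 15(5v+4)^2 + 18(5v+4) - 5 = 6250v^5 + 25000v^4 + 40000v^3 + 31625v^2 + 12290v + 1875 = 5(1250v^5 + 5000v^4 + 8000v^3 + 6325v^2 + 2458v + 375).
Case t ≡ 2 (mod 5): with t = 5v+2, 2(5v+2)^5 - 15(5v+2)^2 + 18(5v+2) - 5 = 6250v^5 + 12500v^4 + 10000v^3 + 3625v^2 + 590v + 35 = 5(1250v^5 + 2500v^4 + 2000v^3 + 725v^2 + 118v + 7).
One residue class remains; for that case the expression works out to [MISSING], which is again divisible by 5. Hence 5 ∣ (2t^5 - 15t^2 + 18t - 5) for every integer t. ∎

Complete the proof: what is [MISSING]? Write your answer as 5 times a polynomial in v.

5(1250v^5 + 1250v^4 + 500v^3 + 25v^2 - 2v)

The residues treated are {3, 0, 4, 2}, so the missing case is t ≡ 1 (mod 5); write t = 5v+1.
Then 2(5v+1)^5 - 15(5v+1)^2 + 18(5v+1) - 5 = 6250v^5 + 6250v^4 + 2500v^3 + 125v^2 - 10v = 5(1250v^5 + 1250v^4 + 500v^3 + 25v^2 - 2v).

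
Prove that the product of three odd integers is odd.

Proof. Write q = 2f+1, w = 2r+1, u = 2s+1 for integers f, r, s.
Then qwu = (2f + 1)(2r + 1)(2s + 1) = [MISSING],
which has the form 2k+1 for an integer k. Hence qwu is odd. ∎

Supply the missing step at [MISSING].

2(4frs + 2fr + 2fs + f + 2rs + r + s) + 1

(2f + 1)(2r + 1)(2s + 1) = 8frs + 4fr + 4fs + 2f + 4rs + 2r + 2s + 1
= 2(4frs + 2fr + 2fs + f + 2rs + r + s) + 1.
Since 4frs + 2fr + 2fs + f + 2rs + r + s is an integer, the product is of the form 2k+1 for an integer k.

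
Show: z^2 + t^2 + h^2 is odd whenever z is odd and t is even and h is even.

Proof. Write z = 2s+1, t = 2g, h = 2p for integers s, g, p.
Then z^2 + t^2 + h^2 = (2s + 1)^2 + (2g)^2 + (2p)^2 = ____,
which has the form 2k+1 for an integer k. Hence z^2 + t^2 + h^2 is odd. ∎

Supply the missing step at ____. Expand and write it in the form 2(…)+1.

2(2g^2 + 2p^2 + 2s^2 + 2s) + 1

(2s + 1)^2 + (2g)^2 + (2p)^2 = 4g^2 + 4p^2 + 4s^2 + 4s + 1
= 2(2g^2 + 2p^2 + 2s^2 + 2s) + 1.
Since 2g^2 + 2p^2 + 2s^2 + 2s is an integer, the sum of squares is of the form 2k+1 for an integer k.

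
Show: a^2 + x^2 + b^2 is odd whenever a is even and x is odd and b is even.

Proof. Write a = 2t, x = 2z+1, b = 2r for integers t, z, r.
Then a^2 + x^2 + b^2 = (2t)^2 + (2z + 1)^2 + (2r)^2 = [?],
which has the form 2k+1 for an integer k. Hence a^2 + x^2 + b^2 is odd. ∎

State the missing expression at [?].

(2t)^2 + (2z + 1)^2 + (2r)^2 = 4r^2 + 4t^2 + 4z^2 + 4z + 1
= 2(2r^2 + 2t^2 + 2z^2 + 2z) + 1.
Since 2r^2 + 2t^2 + 2z^2 + 2z is an integer, the sum of squares is of the form 2k+1 for an integer k.

2(2r^2 + 2t^2 + 2z^2 + 2z) + 1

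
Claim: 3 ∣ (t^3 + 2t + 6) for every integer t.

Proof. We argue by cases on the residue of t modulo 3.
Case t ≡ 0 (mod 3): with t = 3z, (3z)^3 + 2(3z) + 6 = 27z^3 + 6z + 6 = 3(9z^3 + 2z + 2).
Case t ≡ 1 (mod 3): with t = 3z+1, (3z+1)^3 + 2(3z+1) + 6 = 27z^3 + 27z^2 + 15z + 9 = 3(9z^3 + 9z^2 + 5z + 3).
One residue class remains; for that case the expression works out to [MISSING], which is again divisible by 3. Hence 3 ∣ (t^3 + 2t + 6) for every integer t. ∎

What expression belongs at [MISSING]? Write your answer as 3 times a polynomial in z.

Only t ≡ 2 (mod 3) is unaccounted for. Put t = 3z+2:
(3z+2)^3 + 2(3z+2) + 6 expands to 27z^3 + 54z^2 + 42z + 18,
and factoring out 3 leaves 3(9z^3 + 18z^2 + 14z + 6).

3(9z^3 + 18z^2 + 14z + 6)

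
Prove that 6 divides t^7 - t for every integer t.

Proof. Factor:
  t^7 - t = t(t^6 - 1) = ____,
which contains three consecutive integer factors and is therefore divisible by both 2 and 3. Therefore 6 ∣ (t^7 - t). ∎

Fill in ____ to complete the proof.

t^6 - 1 = (t^2 - 1)(t^4 + t^2 + 1), and t^2 - 1 = (t-1)(t+1).
So t(t^6 - 1) = (t - 1)t(t + 1)(t^4 + t^2 + 1).

(t - 1)t(t + 1)(t^4 + t^2 + 1)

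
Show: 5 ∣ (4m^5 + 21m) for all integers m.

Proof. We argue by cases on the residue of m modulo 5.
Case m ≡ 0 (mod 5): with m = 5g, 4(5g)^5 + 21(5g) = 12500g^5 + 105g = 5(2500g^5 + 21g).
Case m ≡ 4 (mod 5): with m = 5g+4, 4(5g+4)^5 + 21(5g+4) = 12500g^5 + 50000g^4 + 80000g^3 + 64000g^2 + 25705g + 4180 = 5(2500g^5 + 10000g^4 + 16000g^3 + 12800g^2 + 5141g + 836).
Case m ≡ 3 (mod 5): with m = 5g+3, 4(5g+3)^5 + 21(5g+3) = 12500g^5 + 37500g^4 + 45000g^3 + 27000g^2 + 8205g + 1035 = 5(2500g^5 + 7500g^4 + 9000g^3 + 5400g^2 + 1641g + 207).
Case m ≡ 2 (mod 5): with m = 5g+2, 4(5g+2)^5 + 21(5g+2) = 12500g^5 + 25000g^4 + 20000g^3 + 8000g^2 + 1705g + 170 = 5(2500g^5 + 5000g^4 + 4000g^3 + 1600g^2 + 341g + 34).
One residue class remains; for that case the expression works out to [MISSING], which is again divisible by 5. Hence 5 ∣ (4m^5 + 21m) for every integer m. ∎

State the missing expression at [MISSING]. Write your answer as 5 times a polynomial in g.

5(2500g^5 + 2500g^4 + 1000g^3 + 200g^2 + 41g + 5)

The residues treated are {0, 4, 3, 2}, so the missing case is m ≡ 1 (mod 5); write m = 5g+1.
Then 4(5g+1)^5 + 21(5g+1) = 12500g^5 + 12500g^4 + 5000g^3 + 1000g^2 + 205g + 25 = 5(2500g^5 + 2500g^4 + 1000g^3 + 200g^2 + 41g + 5).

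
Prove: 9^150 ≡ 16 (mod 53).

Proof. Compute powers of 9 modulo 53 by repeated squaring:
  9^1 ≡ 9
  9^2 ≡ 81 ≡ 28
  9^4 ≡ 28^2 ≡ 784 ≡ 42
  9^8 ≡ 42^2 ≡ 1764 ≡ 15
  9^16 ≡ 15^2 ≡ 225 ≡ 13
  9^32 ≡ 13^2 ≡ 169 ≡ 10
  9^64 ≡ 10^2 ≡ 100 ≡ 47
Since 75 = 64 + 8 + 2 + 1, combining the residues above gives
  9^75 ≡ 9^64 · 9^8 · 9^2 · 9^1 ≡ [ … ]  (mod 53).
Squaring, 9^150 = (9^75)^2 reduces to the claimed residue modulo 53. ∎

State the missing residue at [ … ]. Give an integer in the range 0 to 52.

Multiply the listed residues: 47 · 15 · 28 · 9 = 705 → 19740 → 177660.
Reducing modulo 53: 177660 = 3352·53 + 4, so 9^75 ≡ 4.

4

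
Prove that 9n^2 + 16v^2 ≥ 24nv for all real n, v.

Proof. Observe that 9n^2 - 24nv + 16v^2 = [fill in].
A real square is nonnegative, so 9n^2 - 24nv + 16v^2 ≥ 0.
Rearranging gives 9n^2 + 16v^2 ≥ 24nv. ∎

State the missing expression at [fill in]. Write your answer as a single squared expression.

The leading and trailing coefficients are 3^2 and 4^2, and 24 = 2·3·4, so the trinomial is (3n - 4v)^2.
Hence 9n^2 - 24nv + 16v^2 ≥ 0.

(3n - 4v)^2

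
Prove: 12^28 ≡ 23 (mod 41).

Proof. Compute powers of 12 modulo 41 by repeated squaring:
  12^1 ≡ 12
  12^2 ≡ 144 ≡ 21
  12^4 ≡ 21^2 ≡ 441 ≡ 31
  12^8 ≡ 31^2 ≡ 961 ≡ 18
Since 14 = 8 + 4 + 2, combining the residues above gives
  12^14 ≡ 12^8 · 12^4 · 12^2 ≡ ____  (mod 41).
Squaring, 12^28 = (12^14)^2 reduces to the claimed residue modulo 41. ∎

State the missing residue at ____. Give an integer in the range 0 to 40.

Multiply the listed residues: 18 · 31 · 21 = 558 → 11718.
Reducing modulo 41: 11718 = 285·41 + 33, so 12^14 ≡ 33.

33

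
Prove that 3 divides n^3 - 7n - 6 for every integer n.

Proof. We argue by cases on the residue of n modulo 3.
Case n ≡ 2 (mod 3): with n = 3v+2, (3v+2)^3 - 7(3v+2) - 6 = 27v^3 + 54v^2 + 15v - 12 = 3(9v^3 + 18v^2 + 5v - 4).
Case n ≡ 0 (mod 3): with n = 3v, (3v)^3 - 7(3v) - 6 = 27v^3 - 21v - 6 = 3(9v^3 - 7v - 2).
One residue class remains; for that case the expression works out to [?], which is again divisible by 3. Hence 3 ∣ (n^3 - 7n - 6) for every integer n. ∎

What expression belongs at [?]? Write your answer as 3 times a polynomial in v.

3(9v^3 + 9v^2 - 4v - 4)

Only n ≡ 1 (mod 3) is unaccounted for. Put n = 3v+1:
(3v+1)^3 - 7(3v+1) - 6 expands to 27v^3 + 27v^2 - 12v - 12,
and factoring out 3 leaves 3(9v^3 + 9v^2 - 4v - 4).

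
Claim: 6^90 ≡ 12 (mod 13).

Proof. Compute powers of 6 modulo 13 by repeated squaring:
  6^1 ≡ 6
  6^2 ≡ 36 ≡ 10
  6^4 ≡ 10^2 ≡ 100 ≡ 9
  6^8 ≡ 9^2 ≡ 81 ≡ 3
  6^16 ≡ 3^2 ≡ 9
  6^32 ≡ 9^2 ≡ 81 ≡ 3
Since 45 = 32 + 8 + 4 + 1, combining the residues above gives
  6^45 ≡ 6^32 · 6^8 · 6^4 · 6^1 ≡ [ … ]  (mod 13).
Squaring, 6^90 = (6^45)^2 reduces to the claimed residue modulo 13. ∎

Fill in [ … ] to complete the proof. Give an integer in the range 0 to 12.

5

6^32 · 6^8 · 6^4 · 6^1 ≡ 3 · 3 · 9 · 6 = 486.
486 mod 13 = 5, so 6^45 ≡ 5 (mod 13).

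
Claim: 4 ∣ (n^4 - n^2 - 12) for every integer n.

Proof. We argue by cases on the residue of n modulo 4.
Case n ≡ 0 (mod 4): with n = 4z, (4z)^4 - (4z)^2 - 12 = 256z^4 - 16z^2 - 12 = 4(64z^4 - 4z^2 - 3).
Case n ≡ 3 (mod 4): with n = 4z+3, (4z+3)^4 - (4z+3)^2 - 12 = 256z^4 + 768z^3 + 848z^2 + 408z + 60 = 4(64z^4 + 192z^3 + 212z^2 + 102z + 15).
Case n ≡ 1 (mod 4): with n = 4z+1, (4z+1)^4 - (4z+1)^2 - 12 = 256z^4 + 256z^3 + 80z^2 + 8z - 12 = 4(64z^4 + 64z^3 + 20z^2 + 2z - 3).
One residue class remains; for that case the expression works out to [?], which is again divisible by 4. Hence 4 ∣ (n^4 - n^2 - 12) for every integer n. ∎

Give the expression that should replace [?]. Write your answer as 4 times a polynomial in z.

Only n ≡ 2 (mod 4) is unaccounted for. Put n = 4z+2:
(4z+2)^4 - (4z+2)^2 - 12 expands to 256z^4 + 512z^3 + 368z^2 + 112z,
and factoring out 4 leaves 4(64z^4 + 128z^3 + 92z^2 + 28z).

4(64z^4 + 128z^3 + 92z^2 + 28z)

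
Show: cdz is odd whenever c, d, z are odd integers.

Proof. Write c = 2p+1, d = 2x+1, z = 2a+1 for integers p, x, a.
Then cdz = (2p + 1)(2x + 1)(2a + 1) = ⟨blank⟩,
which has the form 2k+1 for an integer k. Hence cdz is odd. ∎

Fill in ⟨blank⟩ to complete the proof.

2(4apx + 2ap + 2ax + a + 2px + p + x) + 1

Expanding: (2p + 1)(2x + 1)(2a + 1) = 8apx + 4ap + 4ax + 2a + 4px + 2p + 2x + 1.
Every term except the constant is even, so this is 2(4apx + 2ap + 2ax + a + 2px + p + x) + 1,
and 4apx + 2ap + 2ax + a + 2px + p + x ∈ ℤ gives the required form.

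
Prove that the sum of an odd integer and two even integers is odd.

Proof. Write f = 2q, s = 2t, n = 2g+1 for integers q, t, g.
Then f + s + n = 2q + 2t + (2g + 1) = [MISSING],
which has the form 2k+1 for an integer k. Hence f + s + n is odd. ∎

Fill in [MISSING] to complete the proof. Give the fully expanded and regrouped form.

2q + 2t + (2g + 1) = 2g + 2q + 2t + 1
= 2(g + q + t) + 1.
Since g + q + t is an integer, the sum is of the form 2k+1 for an integer k.

2(g + q + t) + 1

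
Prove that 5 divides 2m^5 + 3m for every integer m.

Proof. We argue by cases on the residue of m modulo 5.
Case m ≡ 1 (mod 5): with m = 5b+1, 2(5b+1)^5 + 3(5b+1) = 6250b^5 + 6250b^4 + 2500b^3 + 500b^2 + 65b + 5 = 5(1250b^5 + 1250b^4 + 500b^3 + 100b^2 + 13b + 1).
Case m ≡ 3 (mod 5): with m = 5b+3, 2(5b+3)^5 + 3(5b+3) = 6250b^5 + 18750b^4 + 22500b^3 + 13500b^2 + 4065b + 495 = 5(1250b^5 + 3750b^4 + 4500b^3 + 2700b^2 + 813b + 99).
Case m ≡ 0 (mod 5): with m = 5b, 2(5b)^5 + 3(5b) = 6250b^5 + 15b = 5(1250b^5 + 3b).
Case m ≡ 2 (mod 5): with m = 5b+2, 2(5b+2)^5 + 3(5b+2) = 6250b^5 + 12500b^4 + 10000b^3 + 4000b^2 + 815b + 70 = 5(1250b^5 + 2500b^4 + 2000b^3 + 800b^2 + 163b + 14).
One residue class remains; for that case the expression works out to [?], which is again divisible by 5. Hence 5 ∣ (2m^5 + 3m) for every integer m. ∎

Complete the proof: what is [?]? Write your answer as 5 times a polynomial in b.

5(1250b^5 + 5000b^4 + 8000b^3 + 6400b^2 + 2563b + 412)

The residues treated are {1, 3, 0, 2}, so the missing case is m ≡ 4 (mod 5); write m = 5b+4.
Then 2(5b+4)^5 + 3(5b+4) = 6250b^5 + 25000b^4 + 40000b^3 + 32000b^2 + 12815b + 2060 = 5(1250b^5 + 5000b^4 + 8000b^3 + 6400b^2 + 2563b + 412).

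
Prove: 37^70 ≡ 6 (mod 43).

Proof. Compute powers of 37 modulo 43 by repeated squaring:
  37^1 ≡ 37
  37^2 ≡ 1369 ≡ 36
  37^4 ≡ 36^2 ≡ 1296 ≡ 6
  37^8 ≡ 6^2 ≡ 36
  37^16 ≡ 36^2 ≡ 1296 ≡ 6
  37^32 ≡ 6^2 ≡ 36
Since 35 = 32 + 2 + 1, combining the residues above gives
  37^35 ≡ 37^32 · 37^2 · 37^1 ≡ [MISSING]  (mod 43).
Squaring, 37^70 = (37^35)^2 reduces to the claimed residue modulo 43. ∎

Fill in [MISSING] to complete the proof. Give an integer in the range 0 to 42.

7

37^32 · 37^2 · 37^1 ≡ 36 · 36 · 37 = 47952.
47952 mod 43 = 7, so 37^35 ≡ 7 (mod 43).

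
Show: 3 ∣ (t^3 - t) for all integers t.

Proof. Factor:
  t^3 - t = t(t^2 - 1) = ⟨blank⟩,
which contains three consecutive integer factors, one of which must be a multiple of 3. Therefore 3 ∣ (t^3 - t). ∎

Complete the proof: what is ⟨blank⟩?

(t - 1)t(t + 1)

t(t^2 - 1) = t(t - 1)(t + 1) = (t - 1)t(t + 1).
These three factors are consecutive integers, so their product is divisible by 3.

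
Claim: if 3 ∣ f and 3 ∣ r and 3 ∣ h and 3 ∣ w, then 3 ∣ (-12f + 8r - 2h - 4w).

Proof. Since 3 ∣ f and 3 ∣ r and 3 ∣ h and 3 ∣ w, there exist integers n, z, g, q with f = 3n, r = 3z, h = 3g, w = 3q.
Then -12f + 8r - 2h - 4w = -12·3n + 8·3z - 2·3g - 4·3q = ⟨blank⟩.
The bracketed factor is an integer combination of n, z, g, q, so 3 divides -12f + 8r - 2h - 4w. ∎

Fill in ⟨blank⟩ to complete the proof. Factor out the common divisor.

Each term has a factor of 3: -12·3n + 8·3z - 2·3g - 4·3q = 3·(-2g - 12n - 4q + 8z).
Since -2g - 12n - 4q + 8z is an integer, 3 ∣ (-12f + 8r - 2h - 4w).

3(-2g - 12n - 4q + 8z)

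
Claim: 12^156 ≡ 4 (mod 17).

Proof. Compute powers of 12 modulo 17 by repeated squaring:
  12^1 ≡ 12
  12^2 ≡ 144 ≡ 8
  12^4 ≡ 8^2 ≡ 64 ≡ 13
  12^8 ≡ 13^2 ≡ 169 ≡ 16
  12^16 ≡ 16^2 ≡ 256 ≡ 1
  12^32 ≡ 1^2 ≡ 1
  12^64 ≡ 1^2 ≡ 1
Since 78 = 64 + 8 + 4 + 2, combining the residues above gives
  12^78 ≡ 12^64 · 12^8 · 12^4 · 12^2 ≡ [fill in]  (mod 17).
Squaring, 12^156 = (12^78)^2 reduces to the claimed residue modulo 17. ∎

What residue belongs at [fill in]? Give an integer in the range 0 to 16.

15

Multiply the listed residues: 1 · 16 · 13 · 8 = 16 → 208 → 1664.
Reducing modulo 17: 1664 = 97·17 + 15, so 12^78 ≡ 15.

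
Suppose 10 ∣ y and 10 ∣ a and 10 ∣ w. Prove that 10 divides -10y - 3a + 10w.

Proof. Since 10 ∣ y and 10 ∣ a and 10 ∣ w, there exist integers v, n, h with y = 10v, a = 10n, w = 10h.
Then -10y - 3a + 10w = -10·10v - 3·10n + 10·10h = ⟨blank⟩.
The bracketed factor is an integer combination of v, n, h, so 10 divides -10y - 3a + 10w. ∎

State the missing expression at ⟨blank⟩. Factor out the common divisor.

Each term has a factor of 10: -10·10v - 3·10n + 10·10h = 10·(10h - 3n - 10v).
Since 10h - 3n - 10v is an integer, 10 ∣ (-10y - 3a + 10w).

10(10h - 3n - 10v)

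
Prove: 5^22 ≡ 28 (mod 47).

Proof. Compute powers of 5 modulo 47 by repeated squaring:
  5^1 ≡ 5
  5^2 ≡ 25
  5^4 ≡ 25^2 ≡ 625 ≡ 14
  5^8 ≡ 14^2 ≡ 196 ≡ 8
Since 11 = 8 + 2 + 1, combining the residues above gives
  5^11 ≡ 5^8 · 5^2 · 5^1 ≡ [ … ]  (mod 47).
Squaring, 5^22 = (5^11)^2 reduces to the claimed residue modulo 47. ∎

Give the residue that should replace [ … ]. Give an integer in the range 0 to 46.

13

Multiply the listed residues: 8 · 25 · 5 = 200 → 1000.
Reducing modulo 47: 1000 = 21·47 + 13, so 5^11 ≡ 13.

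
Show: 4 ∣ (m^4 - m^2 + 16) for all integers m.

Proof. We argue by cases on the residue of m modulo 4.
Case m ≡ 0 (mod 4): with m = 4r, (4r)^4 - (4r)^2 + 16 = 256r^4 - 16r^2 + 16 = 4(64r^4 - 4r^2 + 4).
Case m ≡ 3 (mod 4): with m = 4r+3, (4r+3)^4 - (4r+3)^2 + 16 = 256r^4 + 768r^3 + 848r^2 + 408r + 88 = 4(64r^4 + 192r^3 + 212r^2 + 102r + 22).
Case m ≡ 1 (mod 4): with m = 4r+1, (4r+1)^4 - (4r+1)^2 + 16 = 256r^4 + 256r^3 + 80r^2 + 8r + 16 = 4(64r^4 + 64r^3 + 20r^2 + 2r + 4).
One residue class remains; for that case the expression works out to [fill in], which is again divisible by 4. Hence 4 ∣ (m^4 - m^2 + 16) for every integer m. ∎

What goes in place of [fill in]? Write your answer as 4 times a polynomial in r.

The residues treated are {0, 3, 1}, so the missing case is m ≡ 2 (mod 4); write m = 4r+2.
Then (4r+2)^4 - (4r+2)^2 + 16 = 256r^4 + 512r^3 + 368r^2 + 112r + 28 = 4(64r^4 + 128r^3 + 92r^2 + 28r + 7).

4(64r^4 + 128r^3 + 92r^2 + 28r + 7)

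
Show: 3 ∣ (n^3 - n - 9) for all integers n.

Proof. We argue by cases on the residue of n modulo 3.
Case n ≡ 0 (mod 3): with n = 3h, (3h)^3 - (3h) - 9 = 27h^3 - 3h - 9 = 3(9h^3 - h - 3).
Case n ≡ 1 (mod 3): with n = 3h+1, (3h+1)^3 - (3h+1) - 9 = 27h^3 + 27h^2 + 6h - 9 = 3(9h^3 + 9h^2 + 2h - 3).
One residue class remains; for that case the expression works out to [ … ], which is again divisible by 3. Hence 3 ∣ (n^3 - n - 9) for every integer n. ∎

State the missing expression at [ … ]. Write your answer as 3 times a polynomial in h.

3(9h^3 + 18h^2 + 11h - 1)

The residues treated are {0, 1}, so the missing case is n ≡ 2 (mod 3); write n = 3h+2.
Then (3h+2)^3 - (3h+2) - 9 = 27h^3 + 54h^2 + 33h - 3 = 3(9h^3 + 18h^2 + 11h - 1).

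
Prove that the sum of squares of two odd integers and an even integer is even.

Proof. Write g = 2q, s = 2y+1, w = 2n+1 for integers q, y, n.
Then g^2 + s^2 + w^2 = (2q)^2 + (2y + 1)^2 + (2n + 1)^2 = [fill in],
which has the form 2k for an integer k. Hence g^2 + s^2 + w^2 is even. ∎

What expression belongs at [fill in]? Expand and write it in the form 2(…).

2(2n^2 + 2n + 2q^2 + 2y^2 + 2y + 1)

Expanding: (2q)^2 + (2y + 1)^2 + (2n + 1)^2 = 4n^2 + 4n + 4q^2 + 4y^2 + 4y + 2.
Every term is even; pulling out the factor of 2 gives 2(2n^2 + 2n + 2q^2 + 2y^2 + 2y + 1).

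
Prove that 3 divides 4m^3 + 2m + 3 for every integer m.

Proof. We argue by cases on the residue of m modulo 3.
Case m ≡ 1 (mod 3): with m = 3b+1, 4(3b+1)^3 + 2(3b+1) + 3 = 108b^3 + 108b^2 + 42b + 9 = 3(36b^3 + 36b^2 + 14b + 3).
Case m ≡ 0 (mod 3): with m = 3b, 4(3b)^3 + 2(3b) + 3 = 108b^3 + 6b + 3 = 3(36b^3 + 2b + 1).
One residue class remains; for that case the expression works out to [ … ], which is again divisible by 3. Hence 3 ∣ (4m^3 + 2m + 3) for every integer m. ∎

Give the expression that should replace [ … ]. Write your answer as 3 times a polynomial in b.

3(36b^3 + 72b^2 + 50b + 13)

The residues treated are {1, 0}, so the missing case is m ≡ 2 (mod 3); write m = 3b+2.
Then 4(3b+2)^3 + 2(3b+2) + 3 = 108b^3 + 216b^2 + 150b + 39 = 3(36b^3 + 72b^2 + 50b + 13).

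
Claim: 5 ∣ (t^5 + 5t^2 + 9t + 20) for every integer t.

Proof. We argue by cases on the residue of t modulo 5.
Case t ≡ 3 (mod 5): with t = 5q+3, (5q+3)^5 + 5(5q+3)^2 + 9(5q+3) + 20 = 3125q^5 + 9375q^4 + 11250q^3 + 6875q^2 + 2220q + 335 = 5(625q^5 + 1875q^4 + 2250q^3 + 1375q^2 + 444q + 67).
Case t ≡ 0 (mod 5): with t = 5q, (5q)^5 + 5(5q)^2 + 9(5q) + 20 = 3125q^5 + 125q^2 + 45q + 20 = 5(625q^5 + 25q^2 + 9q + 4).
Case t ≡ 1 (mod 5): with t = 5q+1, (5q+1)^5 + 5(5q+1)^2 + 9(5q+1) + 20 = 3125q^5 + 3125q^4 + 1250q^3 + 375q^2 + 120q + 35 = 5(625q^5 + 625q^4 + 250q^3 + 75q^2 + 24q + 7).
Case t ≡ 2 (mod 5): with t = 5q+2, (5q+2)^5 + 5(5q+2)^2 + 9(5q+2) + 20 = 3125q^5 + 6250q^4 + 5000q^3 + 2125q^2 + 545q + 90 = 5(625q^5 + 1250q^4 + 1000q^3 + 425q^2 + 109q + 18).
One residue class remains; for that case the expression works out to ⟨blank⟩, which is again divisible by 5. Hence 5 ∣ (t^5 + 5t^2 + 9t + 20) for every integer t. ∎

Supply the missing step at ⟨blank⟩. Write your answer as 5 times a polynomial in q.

5(625q^5 + 2500q^4 + 4000q^3 + 3225q^2 + 1329q + 232)

Only t ≡ 4 (mod 5) is unaccounted for. Put t = 5q+4:
(5q+4)^5 + 5(5q+4)^2 + 9(5q+4) + 20 expands to 3125q^5 + 12500q^4 + 20000q^3 + 16125q^2 + 6645q + 1160,
and factoring out 5 leaves 5(625q^5 + 2500q^4 + 4000q^3 + 3225q^2 + 1329q + 232).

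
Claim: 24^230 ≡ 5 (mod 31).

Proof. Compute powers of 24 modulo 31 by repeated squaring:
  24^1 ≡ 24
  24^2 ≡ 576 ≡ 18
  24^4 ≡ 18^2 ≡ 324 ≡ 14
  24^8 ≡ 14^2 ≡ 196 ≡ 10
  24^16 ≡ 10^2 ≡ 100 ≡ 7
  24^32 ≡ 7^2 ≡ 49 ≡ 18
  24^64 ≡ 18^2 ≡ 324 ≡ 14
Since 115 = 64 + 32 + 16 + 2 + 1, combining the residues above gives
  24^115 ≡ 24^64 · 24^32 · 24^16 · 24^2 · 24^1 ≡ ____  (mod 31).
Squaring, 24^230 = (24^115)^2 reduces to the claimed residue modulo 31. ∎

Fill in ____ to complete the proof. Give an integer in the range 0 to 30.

24^64 · 24^32 · 24^16 · 24^2 · 24^1 ≡ 14 · 18 · 7 · 18 · 24 = 762048.
762048 mod 31 = 6, so 24^115 ≡ 6 (mod 31).

6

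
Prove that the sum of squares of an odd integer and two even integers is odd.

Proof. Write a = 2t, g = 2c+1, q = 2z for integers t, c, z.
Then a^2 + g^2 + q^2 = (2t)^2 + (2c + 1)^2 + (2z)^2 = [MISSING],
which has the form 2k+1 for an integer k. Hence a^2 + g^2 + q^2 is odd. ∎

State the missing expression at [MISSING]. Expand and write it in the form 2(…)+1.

2(2c^2 + 2c + 2t^2 + 2z^2) + 1

(2t)^2 + (2c + 1)^2 + (2z)^2 = 4c^2 + 4c + 4t^2 + 4z^2 + 1
= 2(2c^2 + 2c + 2t^2 + 2z^2) + 1.
Since 2c^2 + 2c + 2t^2 + 2z^2 is an integer, the sum of squares is of the form 2k+1 for an integer k.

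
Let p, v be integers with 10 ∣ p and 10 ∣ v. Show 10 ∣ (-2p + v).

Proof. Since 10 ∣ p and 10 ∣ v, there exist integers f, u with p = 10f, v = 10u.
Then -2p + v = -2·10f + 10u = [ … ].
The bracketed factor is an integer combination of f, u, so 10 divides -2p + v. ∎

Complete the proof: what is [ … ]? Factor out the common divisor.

Each term has a factor of 10: -2·10f + 10u = 10·(-2f + u).
Since -2f + u is an integer, 10 ∣ (-2p + v).

10(-2f + u)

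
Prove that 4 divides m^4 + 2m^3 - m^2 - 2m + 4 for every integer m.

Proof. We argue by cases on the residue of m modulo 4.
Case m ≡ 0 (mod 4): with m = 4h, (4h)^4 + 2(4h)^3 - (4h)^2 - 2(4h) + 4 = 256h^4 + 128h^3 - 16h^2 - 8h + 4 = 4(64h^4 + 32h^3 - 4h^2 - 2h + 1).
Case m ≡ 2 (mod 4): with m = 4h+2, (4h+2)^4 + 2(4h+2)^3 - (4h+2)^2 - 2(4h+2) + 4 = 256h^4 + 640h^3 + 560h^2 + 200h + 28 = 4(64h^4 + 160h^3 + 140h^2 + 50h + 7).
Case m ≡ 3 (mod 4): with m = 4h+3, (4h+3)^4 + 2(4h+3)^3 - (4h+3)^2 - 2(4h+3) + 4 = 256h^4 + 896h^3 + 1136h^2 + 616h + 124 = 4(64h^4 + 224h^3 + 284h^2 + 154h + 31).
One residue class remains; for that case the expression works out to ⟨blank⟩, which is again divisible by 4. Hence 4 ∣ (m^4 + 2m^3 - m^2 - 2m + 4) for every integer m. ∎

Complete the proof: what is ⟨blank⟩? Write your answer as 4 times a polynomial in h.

The residues treated are {0, 2, 3}, so the missing case is m ≡ 1 (mod 4); write m = 4h+1.
Then (4h+1)^4 + 2(4h+1)^3 - (4h+1)^2 - 2(4h+1) + 4 = 256h^4 + 384h^3 + 176h^2 + 24h + 4 = 4(64h^4 + 96h^3 + 44h^2 + 6h + 1).

4(64h^4 + 96h^3 + 44h^2 + 6h + 1)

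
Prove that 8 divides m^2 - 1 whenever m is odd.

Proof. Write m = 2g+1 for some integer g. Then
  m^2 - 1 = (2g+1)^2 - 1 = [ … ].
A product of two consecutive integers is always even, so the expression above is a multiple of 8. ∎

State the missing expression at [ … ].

(2g+1)^2 - 1 = 4g^2 + 4g + 1 - 1 = 4g^2 + 4g = 4g(g+1).
Since g and g+1 are consecutive, g(g+1) is even, and 4·(even) is a multiple of 8.

4g(g + 1)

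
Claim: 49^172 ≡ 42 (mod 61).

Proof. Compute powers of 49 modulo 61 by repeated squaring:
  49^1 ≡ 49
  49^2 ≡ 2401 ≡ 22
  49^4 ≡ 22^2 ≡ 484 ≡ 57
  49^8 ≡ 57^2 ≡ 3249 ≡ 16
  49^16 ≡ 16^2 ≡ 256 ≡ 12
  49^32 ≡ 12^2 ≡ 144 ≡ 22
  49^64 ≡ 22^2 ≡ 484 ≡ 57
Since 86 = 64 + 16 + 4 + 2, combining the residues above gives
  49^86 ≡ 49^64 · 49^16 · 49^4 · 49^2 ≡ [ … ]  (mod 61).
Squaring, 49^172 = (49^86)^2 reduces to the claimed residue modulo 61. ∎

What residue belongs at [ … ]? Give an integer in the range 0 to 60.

Multiply the listed residues: 57 · 12 · 57 · 22 = 684 → 38988 → 857736.
Reducing modulo 61: 857736 = 14061·61 + 15, so 49^86 ≡ 15.

15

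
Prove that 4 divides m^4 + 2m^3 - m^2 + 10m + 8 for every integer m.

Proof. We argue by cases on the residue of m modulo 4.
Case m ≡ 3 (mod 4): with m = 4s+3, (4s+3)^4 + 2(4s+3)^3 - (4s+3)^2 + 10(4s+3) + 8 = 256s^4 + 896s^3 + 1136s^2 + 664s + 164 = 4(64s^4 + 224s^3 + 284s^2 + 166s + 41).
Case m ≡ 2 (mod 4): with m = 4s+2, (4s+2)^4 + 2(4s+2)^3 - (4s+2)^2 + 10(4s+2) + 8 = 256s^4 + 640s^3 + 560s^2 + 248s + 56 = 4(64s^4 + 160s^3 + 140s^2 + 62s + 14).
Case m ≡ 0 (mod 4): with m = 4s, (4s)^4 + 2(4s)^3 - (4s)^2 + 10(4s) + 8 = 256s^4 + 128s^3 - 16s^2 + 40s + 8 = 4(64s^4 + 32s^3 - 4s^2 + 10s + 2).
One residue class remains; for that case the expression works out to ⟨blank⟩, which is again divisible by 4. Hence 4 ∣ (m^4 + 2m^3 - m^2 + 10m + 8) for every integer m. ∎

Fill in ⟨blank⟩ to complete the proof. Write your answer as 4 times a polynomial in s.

Only m ≡ 1 (mod 4) is unaccounted for. Put m = 4s+1:
(4s+1)^4 + 2(4s+1)^3 - (4s+1)^2 + 10(4s+1) + 8 expands to 256s^4 + 384s^3 + 176s^2 + 72s + 20,
and factoring out 4 leaves 4(64s^4 + 96s^3 + 44s^2 + 18s + 5).

4(64s^4 + 96s^3 + 44s^2 + 18s + 5)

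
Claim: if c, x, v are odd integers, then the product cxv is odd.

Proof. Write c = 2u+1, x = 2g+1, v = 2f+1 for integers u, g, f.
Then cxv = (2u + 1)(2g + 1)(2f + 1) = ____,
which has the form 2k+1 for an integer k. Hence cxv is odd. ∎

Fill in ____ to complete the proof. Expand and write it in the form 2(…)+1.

2(4fgu + 2fg + 2fu + f + 2gu + g + u) + 1

(2u + 1)(2g + 1)(2f + 1) = 8fgu + 4fg + 4fu + 2f + 4gu + 2g + 2u + 1
= 2(4fgu + 2fg + 2fu + f + 2gu + g + u) + 1.
Since 4fgu + 2fg + 2fu + f + 2gu + g + u is an integer, the product is of the form 2k+1 for an integer k.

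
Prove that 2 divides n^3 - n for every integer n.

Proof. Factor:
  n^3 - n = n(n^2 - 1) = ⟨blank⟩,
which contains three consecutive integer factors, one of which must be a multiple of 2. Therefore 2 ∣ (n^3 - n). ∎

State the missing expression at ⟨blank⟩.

n(n^2 - 1) = n(n - 1)(n + 1) = (n - 1)n(n + 1).
These three factors are consecutive integers, so their product is divisible by 2.

(n - 1)n(n + 1)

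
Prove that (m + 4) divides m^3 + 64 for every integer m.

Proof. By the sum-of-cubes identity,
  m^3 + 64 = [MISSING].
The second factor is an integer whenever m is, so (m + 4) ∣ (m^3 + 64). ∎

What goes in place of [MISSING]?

(m + 4)(m^2 - 4m + 16)

Polynomial division of m^3 + 64 by m + 4 leaves remainder 0 and quotient m^2 - 4m + 16.
Hence m^3 + 64 = (m + 4)(m^2 - 4m + 16).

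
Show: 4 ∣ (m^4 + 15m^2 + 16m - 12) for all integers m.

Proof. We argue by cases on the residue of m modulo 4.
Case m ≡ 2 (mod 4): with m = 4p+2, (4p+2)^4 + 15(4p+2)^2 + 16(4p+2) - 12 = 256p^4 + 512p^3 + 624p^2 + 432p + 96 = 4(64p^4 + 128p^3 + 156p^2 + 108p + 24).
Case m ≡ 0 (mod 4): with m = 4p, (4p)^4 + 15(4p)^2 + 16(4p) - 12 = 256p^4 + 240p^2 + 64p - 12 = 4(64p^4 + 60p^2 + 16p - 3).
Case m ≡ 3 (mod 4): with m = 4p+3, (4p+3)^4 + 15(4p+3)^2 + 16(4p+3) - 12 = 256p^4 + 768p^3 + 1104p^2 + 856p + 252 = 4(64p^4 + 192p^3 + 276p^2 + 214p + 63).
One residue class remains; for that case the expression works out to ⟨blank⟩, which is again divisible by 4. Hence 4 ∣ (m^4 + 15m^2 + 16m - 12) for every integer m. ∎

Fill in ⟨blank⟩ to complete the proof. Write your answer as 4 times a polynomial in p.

4(64p^4 + 64p^3 + 84p^2 + 50p + 5)

Only m ≡ 1 (mod 4) is unaccounted for. Put m = 4p+1:
(4p+1)^4 + 15(4p+1)^2 + 16(4p+1) - 12 expands to 256p^4 + 256p^3 + 336p^2 + 200p + 20,
and factoring out 4 leaves 4(64p^4 + 64p^3 + 84p^2 + 50p + 5).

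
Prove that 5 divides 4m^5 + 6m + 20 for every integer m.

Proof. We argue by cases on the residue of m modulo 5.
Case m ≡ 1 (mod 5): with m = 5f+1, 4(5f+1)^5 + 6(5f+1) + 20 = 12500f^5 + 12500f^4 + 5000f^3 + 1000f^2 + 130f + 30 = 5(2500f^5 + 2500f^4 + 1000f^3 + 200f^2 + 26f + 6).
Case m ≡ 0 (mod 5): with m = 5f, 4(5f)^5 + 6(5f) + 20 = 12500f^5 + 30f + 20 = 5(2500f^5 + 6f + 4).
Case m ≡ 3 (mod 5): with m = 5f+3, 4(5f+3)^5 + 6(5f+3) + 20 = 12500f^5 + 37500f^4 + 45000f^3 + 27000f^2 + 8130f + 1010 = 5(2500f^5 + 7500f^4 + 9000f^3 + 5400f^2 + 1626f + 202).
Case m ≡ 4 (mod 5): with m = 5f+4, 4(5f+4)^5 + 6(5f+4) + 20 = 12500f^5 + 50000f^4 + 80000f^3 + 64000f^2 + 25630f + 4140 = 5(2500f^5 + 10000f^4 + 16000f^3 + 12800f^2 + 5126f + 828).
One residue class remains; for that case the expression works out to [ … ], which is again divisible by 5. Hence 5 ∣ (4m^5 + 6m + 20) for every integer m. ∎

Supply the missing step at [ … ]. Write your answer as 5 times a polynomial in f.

5(2500f^5 + 5000f^4 + 4000f^3 + 1600f^2 + 326f + 32)

Only m ≡ 2 (mod 5) is unaccounted for. Put m = 5f+2:
4(5f+2)^5 + 6(5f+2) + 20 expands to 12500f^5 + 25000f^4 + 20000f^3 + 8000f^2 + 1630f + 160,
and factoring out 5 leaves 5(2500f^5 + 5000f^4 + 4000f^3 + 1600f^2 + 326f + 32).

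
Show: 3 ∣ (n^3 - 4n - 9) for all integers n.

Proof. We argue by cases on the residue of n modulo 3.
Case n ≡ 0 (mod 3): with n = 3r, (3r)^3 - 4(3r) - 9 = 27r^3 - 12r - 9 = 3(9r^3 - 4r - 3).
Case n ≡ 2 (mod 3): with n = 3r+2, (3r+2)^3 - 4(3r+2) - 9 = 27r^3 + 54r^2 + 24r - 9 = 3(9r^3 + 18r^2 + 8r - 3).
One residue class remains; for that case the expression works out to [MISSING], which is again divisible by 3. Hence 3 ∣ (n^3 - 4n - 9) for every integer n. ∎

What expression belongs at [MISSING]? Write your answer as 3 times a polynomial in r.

The residues treated are {0, 2}, so the missing case is n ≡ 1 (mod 3); write n = 3r+1.
Then (3r+1)^3 - 4(3r+1) - 9 = 27r^3 + 27r^2 - 3r - 12 = 3(9r^3 + 9r^2 - r - 4).

3(9r^3 + 9r^2 - r - 4)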